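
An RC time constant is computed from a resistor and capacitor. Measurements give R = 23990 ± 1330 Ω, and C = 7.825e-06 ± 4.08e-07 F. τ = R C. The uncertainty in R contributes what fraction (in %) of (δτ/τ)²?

53.1%

(δτ/τ)² = (1·δR/R)² + (1·δC/C)²
  R term: (1×0.0554)² = 0.00307
  C term: (1×0.0521)² = 0.00272
Total = 0.00579. Share from R = 0.00307/0.00579 = 0.531.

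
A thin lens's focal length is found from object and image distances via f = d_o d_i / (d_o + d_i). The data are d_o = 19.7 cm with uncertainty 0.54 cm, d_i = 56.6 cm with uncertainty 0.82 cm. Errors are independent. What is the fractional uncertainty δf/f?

∂f/∂d_o = (d_i/(d_o+d_i))² = 0.550;  ∂f/∂d_i = (d_o/(d_o+d_i))² = 0.0667
δf = √((∂f/∂d_o · δd_o)² + (∂f/∂d_i · δd_i)²) = √(0.0883 + 0.00299) = 0.302 cm
f = 14.6 cm, so δf/f = 0.302/14.6 = 0.0207.

0.0207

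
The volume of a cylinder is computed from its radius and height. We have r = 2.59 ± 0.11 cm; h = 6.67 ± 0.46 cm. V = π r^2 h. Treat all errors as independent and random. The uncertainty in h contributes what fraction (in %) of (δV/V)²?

39.7%

(δV/V)² = (2·δr/r)² + (1·δh/h)²
  r term: (2×0.0425)² = 0.00722
  h term: (1×0.0690)² = 0.00476
Total = 0.0120. Share from h = 0.00476/0.0120 = 0.397.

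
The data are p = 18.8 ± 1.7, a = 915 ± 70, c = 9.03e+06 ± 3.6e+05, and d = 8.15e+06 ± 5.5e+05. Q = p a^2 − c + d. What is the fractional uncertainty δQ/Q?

0.193

Let w = p·a^2 = 1.57e+07. δw/w = √((1·δp/p)² + (2·δa/a)²) = √(0.00818 + 0.0234) = 0.178, so δw = 2.8e+06.
Q = w − c + d: δQ = √(δw² + δc² + δd²) = √(7.83e+12 + 1.3e+11 + 3.02e+11) = 2.87e+06
Q = 1.49e+07, so δQ/Q = 2.87e+06/1.49e+07 = 0.193.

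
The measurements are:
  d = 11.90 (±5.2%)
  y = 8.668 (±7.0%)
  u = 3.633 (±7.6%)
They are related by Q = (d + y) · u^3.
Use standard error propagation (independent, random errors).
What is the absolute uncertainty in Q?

229

Let w = d + y = 20.57. δw = √(δd² + δy²) = √(0.383 + 0.368) = 0.867, so δw/w = 0.0421.
Q is then a monomial in w, u:
δQ/Q = √((δw/w)² + (3·δu/u)²) = √(0.00178 + 0.0520) = 0.232
Q = 986.3, so δQ = 0.232 × 986.3 = 229.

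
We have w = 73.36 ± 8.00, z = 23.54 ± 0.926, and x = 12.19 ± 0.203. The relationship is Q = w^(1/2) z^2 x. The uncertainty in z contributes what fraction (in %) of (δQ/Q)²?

(δQ/Q)² = (½·δw/w)² + (2·δz/z)² + (1·δx/x)²
  w term: (0.5×0.109)² = 0.00297
  z term: (2×0.0393)² = 0.00619
  x term: (1×0.0167)² = 0.000277
Total = 0.00944. Share from z = 0.00619/0.00944 = 0.656.

65.6%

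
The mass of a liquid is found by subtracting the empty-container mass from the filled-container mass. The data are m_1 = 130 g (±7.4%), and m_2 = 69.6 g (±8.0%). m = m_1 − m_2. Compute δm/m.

Absolute uncertainties add in quadrature for a linear combination:
  (δm_1)² = 92.5;  (δm_2)² = 31.0
δm = √(124) = 11.1 g
m = 60.4 g, so δm/m = 11.1/60.4 = 0.184.

0.184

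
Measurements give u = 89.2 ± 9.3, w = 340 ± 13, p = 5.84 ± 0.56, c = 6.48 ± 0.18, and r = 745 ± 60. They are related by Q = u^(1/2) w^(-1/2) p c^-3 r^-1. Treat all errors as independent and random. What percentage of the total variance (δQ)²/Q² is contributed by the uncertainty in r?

(δQ/Q)² = (½·δu/u)² + (−½·δw/w)² + (1·δp/p)² + (-3·δc/c)² + (-1·δr/r)²
  u term: (0.5×0.104)² = 0.00272
  w term: (-0.5×0.0382)² = 0.000365
  p term: (1×0.0959)² = 0.00919
  c term: (-3×0.0278)² = 0.00694
  r term: (-1×0.0805)² = 0.00649
Total = 0.0257. Share from r = 0.00649/0.0257 = 0.252.

25.2%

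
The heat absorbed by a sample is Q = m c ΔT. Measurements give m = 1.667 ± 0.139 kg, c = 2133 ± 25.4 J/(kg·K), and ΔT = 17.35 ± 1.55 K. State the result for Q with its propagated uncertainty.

Q is a product of powers, so relative uncertainties combine in quadrature:
  (1·δm/m)² = (1×0.0834)² = 0.00695;  (1·δc/c)² = (1×0.0119)² = 0.000142;  (1·δΔT/ΔT)² = (1×0.0893)² = 0.00798
δQ/Q = √(0.0151) = 0.123
Q = 61690 J, so δQ = 0.123 × 61690 = 7570 J.

61690 ± 7570 J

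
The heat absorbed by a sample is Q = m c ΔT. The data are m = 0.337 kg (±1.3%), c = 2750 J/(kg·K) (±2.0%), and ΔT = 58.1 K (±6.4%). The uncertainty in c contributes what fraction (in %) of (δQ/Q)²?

(δQ/Q)² = (1·δm/m)² + (1·δc/c)² + (1·δΔT/ΔT)²
  m term: (1×0.0130)² = 0.000169
  c term: (1×0.0200)² = 0.000400
  ΔT term: (1×0.0640)² = 0.00410
Total = 0.00466. Share from c = 0.000400/0.00466 = 0.0857.

8.57%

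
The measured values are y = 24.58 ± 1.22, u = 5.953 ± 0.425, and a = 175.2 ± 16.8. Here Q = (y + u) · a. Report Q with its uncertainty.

5349 ± 561

Let w = y + u = 30.53. δw = √(δy² + δu²) = √(1.49 + 0.181) = 1.29, so δw/w = 0.0423.
Q is then a monomial in w, a:
δQ/Q = √((δw/w)² + (1·δa/a)²) = √(0.00179 + 0.00919) = 0.105
Q = 5349, so δQ = 0.105 × 5349 = 561.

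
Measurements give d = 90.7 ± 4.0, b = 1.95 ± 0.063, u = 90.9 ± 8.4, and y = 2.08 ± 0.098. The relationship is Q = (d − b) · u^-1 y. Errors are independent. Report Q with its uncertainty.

Let w = d − b = 88.8. δw = √(δd² + δb²) = √(16.0 + 0.00397) = 4.00, so δw/w = 0.0451.
Q is then a monomial in w, u, y:
δQ/Q = √((δw/w)² + (-1·δu/u)² + (1·δy/y)²) = √(0.00203 + 0.00854 + 0.00222) = 0.113
Q = 2.03, so δQ = 0.113 × 2.03 = 0.230.

2.03 ± 0.230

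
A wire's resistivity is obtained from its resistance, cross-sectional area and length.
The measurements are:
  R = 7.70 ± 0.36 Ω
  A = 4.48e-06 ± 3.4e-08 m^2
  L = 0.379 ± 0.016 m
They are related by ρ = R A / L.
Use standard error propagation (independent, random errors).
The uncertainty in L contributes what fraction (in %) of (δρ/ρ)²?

44.3%

(δρ/ρ)² = (1·δR/R)² + (1·δA/A)² + (-1·δL/L)²
  R term: (1×0.0468)² = 0.00219
  A term: (1×0.00759)² = 5.76e-05
  L term: (-1×0.0422)² = 0.00178
Total = 0.00403. Share from L = 0.00178/0.00403 = 0.443.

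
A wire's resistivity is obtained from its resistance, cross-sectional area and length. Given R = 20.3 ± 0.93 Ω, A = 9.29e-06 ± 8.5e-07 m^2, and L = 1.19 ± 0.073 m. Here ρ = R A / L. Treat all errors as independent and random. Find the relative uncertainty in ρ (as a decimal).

Products/powers → add relative errors in quadrature, weighted by exponent:
  (1·δR/R)² = (1×0.0458)² = 0.00210;  (1·δA/A)² = (1×0.0915)² = 0.00837;  (-1·δL/L)² = (-1×0.0613)² = 0.00376
δρ/ρ = √(0.0142) = 0.119

0.119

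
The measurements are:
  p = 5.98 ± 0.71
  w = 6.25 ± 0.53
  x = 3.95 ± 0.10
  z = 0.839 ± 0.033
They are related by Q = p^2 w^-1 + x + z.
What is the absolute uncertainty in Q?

1.45

Let h = p^2·w^-1 = 5.72. δh/h = √((2·δp/p)² + (-1·δw/w)²) = √(0.0564 + 0.00719) = 0.252, so δh = 1.44.
Q = h + x + z: δQ = √(δh² + δx² + δz²) = √(2.08 + 0.0100 + 0.00109) = 1.45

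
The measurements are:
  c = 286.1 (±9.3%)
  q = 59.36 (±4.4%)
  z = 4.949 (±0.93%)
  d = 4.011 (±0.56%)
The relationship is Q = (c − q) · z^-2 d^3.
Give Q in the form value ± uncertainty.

Let u = c − q = 226.7. δu = √(δc² + δq²) = √(708 + 6.82) = 26.7, so δu/u = 0.118.
Q is then a monomial in u, z, d:
δQ/Q = √((δu/u)² + (-2·δz/z)² + (3·δd/d)²) = √(0.0139 + 0.000346 + 0.000282) = 0.121
Q = 597.4, so δQ = 0.121 × 597.4 = 72.0.

597.4 ± 72.0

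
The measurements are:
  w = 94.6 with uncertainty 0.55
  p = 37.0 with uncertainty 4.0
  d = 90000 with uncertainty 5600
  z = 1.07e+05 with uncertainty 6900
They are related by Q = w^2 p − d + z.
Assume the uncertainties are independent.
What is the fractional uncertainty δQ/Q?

0.107

Let h = w^2·p = 3.31e+05. δh/h = √((2·δw/w)² + (1·δp/p)²) = √(0.000135 + 0.0117) = 0.109, so δh = 36000.
Q = h − d + z: δQ = √(δh² + δd² + δz²) = √(1.3e+09 + 3.14e+07 + 4.76e+07) = 37100
Q = 3.48e+05, so δQ/Q = 37100/3.48e+05 = 0.107.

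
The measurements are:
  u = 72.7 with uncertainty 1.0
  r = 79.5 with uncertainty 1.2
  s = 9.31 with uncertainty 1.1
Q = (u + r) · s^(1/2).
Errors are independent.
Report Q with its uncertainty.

Let w = u + r = 152. δw = √(δu² + δr²) = √(1.00 + 1.44) = 1.56, so δw/w = 0.0103.
Q is then a monomial in w, s:
δQ/Q = √((δw/w)² + (½·δs/s)²) = √(0.000105 + 0.00349) = 0.0600
Q = 464, so δQ = 0.0600 × 464 = 27.8.

464 ± 27.8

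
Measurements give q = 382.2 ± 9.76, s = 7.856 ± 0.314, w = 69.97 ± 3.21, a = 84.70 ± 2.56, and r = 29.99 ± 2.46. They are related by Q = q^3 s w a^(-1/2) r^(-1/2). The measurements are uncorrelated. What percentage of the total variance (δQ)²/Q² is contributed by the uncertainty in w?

18.3%

(δQ/Q)² = (3·δq/q)² + (1·δs/s)² + (1·δw/w)² + (−½·δa/a)² + (−½·δr/r)²
  q term: (3×0.0255)² = 0.00587
  s term: (1×0.0400)² = 0.00160
  w term: (1×0.0459)² = 0.00210
  a term: (-0.5×0.0302)² = 0.000228
  r term: (-0.5×0.0820)² = 0.00168
Total = 0.0115. Share from w = 0.00210/0.0115 = 0.183.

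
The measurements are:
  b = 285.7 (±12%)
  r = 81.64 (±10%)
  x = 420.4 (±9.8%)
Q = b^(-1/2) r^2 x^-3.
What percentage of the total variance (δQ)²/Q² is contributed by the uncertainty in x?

66.5%

(δQ/Q)² = (−½·δb/b)² + (2·δr/r)² + (-3·δx/x)²
  b term: (-0.5×0.120)² = 0.00360
  r term: (2×0.100)² = 0.0400
  x term: (-3×0.0980)² = 0.0864
Total = 0.130. Share from x = 0.0864/0.130 = 0.665.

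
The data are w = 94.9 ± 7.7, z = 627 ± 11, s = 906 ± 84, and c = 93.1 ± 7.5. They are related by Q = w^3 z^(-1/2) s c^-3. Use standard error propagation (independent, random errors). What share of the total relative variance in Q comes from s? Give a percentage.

6.80%

(δQ/Q)² = (3·δw/w)² + (−½·δz/z)² + (1·δs/s)² + (-3·δc/c)²
  w term: (3×0.0811)² = 0.0593
  z term: (-0.5×0.0175)² = 7.69e-05
  s term: (1×0.0927)² = 0.00860
  c term: (-3×0.0806)² = 0.0584
Total = 0.126. Share from s = 0.00860/0.126 = 0.0680.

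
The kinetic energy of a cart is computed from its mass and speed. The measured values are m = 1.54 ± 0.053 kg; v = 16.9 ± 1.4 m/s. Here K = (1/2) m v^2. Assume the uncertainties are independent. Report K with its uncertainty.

For a monomial K ∝ m, v^2, fractional errors add in quadrature:
  (1·δm/m)² = (1×0.0344)² = 0.00118;  (2·δv/v)² = (2×0.0828)² = 0.0275
δK/K = √(0.0286) = 0.169
K = 220 J, so δK = 0.169 × 220 = 37.2 J.

220 ± 37.2 J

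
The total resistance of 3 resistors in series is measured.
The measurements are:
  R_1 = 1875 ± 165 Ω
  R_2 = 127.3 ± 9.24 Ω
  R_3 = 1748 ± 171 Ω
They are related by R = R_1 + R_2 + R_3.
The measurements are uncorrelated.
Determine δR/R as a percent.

R is a linear combination, so absolute uncertainties add in quadrature:
  (δR_1)² = 27200;  (δR_2)² = 85.4;  (δR_3)² = 29200
δR = √(56600) = 238 Ω
R = 3750 Ω, so δR/R = 238/3750 = 0.0634.

6.34%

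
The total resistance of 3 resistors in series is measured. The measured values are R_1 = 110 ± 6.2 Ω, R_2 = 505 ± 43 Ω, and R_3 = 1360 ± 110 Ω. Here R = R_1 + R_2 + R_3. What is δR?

118 Ω

For a sum/difference, combine absolute errors in quadrature:
  (δR_1)² = 38.4;  (δR_2)² = 1850;  (δR_3)² = 12100
δR = √(14000) = 118 Ω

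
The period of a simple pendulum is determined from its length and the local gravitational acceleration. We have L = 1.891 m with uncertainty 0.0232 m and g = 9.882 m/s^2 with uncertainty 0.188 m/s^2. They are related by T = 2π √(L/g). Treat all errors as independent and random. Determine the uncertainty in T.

Each factor contributes (exponent × relative error)² to (δT/T)²:
  (½·δL/L)² = (0.5×0.0123)² = 3.76e-05;  (−½·δg/g)² = (-0.5×0.0190)² = 9.05e-05
δT/T = √(0.000128) = 0.0113
T = 2.749 s, so δT = 0.0113 × 2.749 = 0.0311 s.

0.0311 s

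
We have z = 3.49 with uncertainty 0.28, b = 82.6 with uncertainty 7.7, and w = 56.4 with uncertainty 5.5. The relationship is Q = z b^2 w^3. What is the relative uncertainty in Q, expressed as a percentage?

35.6%

Since Q is a product/quotient, work with relative uncertainties:
  (1·δz/z)² = (1×0.0802)² = 0.00644;  (2·δb/b)² = (2×0.0932)² = 0.0348;  (3·δw/w)² = (3×0.0975)² = 0.0856
δQ/Q = √(0.127) = 0.356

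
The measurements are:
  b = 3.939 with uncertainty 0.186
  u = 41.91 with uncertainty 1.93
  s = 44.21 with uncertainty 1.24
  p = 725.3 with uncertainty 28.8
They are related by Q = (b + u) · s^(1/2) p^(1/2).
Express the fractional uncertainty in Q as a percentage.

Let w = b + u = 45.85. δw = √(δb² + δu²) = √(0.0346 + 3.72) = 1.94, so δw/w = 0.0423.
Q is then a monomial in w, s, p:
δQ/Q = √((δw/w)² + (½·δs/s)² + (½·δp/p)²) = √(0.00179 + 0.000197 + 0.000394) = 0.0488

4.88%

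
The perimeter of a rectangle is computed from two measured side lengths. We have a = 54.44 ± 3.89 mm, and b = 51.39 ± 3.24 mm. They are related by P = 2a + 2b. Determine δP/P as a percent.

4.78%

P is a linear combination, so absolute uncertainties add in quadrature:
  (2·δa)² = 60.5;  (2·δb)² = 42.0
δP = √(103) = 10.1 mm
P = 211.7 mm, so δP/P = 10.1/211.7 = 0.0478.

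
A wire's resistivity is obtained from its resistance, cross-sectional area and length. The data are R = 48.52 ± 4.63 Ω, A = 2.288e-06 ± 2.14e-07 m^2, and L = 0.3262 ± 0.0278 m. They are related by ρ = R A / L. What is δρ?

Products/powers → add relative errors in quadrature, weighted by exponent:
  (1·δR/R)² = (1×0.0954)² = 0.00911;  (1·δA/A)² = (1×0.0935)² = 0.00875;  (-1·δL/L)² = (-1×0.0852)² = 0.00726
δρ/ρ = √(0.0251) = 0.158
ρ = 0.0003403 Ω·m, so δρ = 0.158 × 0.0003403 = 5.39e-05 Ω·m.

5.39e-05 Ω·m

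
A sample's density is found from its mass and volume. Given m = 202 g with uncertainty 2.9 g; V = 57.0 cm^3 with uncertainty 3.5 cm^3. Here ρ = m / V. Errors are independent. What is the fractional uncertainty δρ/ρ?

ρ is a product of powers, so relative uncertainties combine in quadrature:
  (1·δm/m)² = (1×0.0144)² = 0.000206;  (-1·δV/V)² = (-1×0.0614)² = 0.00377
δρ/ρ = √(0.00398) = 0.0631

0.0631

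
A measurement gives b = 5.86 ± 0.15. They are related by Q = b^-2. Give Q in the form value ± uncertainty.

Q ∝ b^-2, so δQ/Q = |-2| · δb/b = 2 × 0.0256 = 0.0512.
Q = 0.0291, so δQ = 0.0512 × 0.0291 = 0.00149.

0.0291 ± 0.00149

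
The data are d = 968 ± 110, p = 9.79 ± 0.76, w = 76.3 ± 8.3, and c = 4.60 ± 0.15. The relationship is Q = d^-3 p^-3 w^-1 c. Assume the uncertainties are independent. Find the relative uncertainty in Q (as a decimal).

0.428

Since Q is a product/quotient, work with relative uncertainties:
  (-3·δd/d)² = (-3×0.114)² = 0.116;  (-3·δp/p)² = (-3×0.0776)² = 0.0542;  (-1·δw/w)² = (-1×0.109)² = 0.0118;  (1·δc/c)² = (1×0.0326)² = 0.00106
δQ/Q = √(0.183) = 0.428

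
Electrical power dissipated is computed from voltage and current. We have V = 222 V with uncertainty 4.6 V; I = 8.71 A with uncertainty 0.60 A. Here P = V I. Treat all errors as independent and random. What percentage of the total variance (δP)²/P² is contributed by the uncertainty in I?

(δP/P)² = (1·δV/V)² + (1·δI/I)²
  V term: (1×0.0207)² = 0.000429
  I term: (1×0.0689)² = 0.00475
Total = 0.00517. Share from I = 0.00475/0.00517 = 0.917.

91.7%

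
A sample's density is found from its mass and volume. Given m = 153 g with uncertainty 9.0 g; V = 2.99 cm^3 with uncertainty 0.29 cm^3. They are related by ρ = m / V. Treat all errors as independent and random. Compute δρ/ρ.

0.113

Since ρ is a product/quotient, work with relative uncertainties:
  (1·δm/m)² = (1×0.0588)² = 0.00346;  (-1·δV/V)² = (-1×0.0970)² = 0.00941
δρ/ρ = √(0.0129) = 0.113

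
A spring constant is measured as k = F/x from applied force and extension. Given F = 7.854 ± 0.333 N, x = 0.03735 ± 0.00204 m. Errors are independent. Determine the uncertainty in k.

14.5 N/m

Relative error in a monomial: (δk/k)² = Σ (nᵢ · δxᵢ/xᵢ)².
  (1·δF/F)² = (1×0.0424)² = 0.00180;  (-1·δx/x)² = (-1×0.0546)² = 0.00298
δk/k = √(0.00478) = 0.0691
k = 210.3 N/m, so δk = 0.0691 × 210.3 = 14.5 N/m.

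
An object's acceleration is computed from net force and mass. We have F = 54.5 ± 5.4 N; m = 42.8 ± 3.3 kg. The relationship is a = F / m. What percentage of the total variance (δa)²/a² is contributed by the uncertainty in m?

(δa/a)² = (1·δF/F)² + (-1·δm/m)²
  F term: (1×0.0991)² = 0.00982
  m term: (-1×0.0771)² = 0.00594
Total = 0.0158. Share from m = 0.00594/0.0158 = 0.377.

37.7%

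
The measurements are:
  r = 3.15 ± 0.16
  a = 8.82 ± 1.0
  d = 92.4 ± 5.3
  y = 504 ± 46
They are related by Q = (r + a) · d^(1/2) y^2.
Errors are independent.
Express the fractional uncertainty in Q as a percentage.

20.3%

Let u = r + a = 12.0. δu = √(δr² + δa²) = √(0.0256 + 1.00) = 1.01, so δu/u = 0.0846.
Q is then a monomial in u, d, y:
δQ/Q = √((δu/u)² + (½·δd/d)² + (2·δy/y)²) = √(0.00716 + 0.000823 + 0.0333) = 0.203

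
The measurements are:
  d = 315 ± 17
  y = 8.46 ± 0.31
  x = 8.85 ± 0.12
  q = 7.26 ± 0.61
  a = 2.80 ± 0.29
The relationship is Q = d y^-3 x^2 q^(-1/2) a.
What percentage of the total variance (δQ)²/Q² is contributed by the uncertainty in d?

10.3%

(δQ/Q)² = (1·δd/d)² + (-3·δy/y)² + (2·δx/x)² + (−½·δq/q)² + (1·δa/a)²
  d term: (1×0.0540)² = 0.00291
  y term: (-3×0.0366)² = 0.0121
  x term: (2×0.0136)² = 0.000735
  q term: (-0.5×0.0840)² = 0.00176
  a term: (1×0.104)² = 0.0107
Total = 0.0282. Share from d = 0.00291/0.0282 = 0.103.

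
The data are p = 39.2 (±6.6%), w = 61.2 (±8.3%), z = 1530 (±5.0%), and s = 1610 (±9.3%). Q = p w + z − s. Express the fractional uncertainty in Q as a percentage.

13.1%

Let h = p·w = 2400. δh/h = √((1·δp/p)² + (1·δw/w)²) = √(0.00436 + 0.00689) = 0.106, so δh = 254.
Q = h + z − s: δQ = √(δh² + δz² + δs²) = √(64700 + 5850 + 22400) = 305
Q = 2320, so δQ/Q = 305/2320 = 0.131.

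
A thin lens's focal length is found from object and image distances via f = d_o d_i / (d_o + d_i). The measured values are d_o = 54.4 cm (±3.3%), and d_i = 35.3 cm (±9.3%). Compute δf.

∂f/∂d_o = (d_i/(d_o+d_i))² = 0.155;  ∂f/∂d_i = (d_o/(d_o+d_i))² = 0.368
δf = √((∂f/∂d_o · δd_o)² + (∂f/∂d_i · δd_i)²) = √(0.0773 + 1.46) = 1.24 cm

1.24 cm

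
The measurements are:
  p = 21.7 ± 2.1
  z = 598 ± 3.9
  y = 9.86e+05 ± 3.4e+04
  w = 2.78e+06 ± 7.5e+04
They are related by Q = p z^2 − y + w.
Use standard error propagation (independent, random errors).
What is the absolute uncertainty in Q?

7.62e+05

Let h = p·z^2 = 7.76e+06. δh/h = √((1·δp/p)² + (2·δz/z)²) = √(0.00937 + 0.000170) = 0.0976, so δh = 7.58e+05.
Q = h − y + w: δQ = √(δh² + δy² + δw²) = √(5.74e+11 + 1.16e+09 + 5.62e+09) = 7.62e+05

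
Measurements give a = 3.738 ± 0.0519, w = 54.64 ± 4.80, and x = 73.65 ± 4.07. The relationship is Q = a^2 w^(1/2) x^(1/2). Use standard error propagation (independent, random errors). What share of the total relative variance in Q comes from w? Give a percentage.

55.7%

(δQ/Q)² = (2·δa/a)² + (½·δw/w)² + (½·δx/x)²
  a term: (2×0.0139)² = 0.000771
  w term: (0.5×0.0878)² = 0.00193
  x term: (0.5×0.0553)² = 0.000763
Total = 0.00346. Share from w = 0.00193/0.00346 = 0.557.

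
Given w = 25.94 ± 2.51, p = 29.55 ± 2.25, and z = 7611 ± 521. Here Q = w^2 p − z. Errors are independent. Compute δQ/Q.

0.340

Let h = w^2·p = 19880. δh/h = √((2·δw/w)² + (1·δp/p)²) = √(0.0375 + 0.00580) = 0.208, so δh = 4140.
Q = h − z: δQ = √(δh² + δz²) = √(1.71e+07 + 2.71e+05) = 4170
Q = 12270, so δQ/Q = 4170/12270 = 0.340.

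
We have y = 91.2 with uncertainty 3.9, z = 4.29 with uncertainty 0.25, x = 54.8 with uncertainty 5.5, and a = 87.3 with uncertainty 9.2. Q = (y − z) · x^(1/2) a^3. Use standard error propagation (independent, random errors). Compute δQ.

1.38e+08

Let u = y − z = 86.9. δu = √(δy² + δz²) = √(15.2 + 0.0625) = 3.91, so δu/u = 0.0450.
Q is then a monomial in u, x, a:
δQ/Q = √((δu/u)² + (½·δx/x)² + (3·δa/a)²) = √(0.00202 + 0.00252 + 0.1000) = 0.323
Q = 4.28e+08, so δQ = 0.323 × 4.28e+08 = 1.38e+08.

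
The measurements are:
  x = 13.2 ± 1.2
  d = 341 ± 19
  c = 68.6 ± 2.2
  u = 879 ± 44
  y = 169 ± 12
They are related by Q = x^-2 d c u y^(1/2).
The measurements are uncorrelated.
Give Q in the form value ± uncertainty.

Since Q is a product/quotient, work with relative uncertainties:
  (-2·δx/x)² = (-2×0.0909)² = 0.0331;  (1·δd/d)² = (1×0.0557)² = 0.00310;  (1·δc/c)² = (1×0.0321)² = 0.00103;  (1·δu/u)² = (1×0.0501)² = 0.00251;  (½·δy/y)² = (0.5×0.0710)² = 0.00126
δQ/Q = √(0.0410) = 0.202
Q = 1.53e+06, so δQ = 0.202 × 1.53e+06 = 3.1e+05.

(1.53 ± 0.310) × 10^6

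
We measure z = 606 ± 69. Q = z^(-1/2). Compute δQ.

Q is a product of powers, so relative uncertainties combine in quadrature:
  (−½·δz/z)² = (-0.5×0.114)² = 0.00324
δQ/Q = √(0.00324) = 0.0569
Q = 0.0406, so δQ = 0.0569 × 0.0406 = 0.00231.

0.00231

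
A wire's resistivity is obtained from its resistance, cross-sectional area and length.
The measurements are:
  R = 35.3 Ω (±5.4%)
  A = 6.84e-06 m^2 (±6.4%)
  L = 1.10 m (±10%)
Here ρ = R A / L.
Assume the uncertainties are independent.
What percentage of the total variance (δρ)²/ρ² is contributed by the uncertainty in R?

(δρ/ρ)² = (1·δR/R)² + (1·δA/A)² + (-1·δL/L)²
  R term: (1×0.0540)² = 0.00292
  A term: (1×0.0640)² = 0.00410
  L term: (-1×0.100)² = 0.0100
Total = 0.0170. Share from R = 0.00292/0.0170 = 0.171.

17.1%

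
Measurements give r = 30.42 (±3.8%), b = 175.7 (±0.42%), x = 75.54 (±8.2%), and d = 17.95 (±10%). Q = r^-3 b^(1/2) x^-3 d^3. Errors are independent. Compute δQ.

2.55e-06

Each factor contributes (exponent × relative error)² to (δQ/Q)²:
  (-3·δr/r)² = (-3×0.0380)² = 0.0130;  (½·δb/b)² = (0.5×0.00420)² = 4.41e-06;  (-3·δx/x)² = (-3×0.0820)² = 0.0605;  (3·δd/d)² = (3×0.100)² = 0.0900
δQ/Q = √(0.164) = 0.404
Q = 6.318e-06, so δQ = 0.404 × 6.318e-06 = 2.55e-06.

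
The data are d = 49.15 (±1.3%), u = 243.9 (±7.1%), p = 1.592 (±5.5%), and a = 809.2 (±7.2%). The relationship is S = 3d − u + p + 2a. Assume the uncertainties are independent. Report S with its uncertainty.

1524 ± 118

Sums and differences: (δS)² = Σ (cᵢ δxᵢ)².
  (3·δd)² = 3.67;  (δu)² = 300;  (δp)² = 0.00767;  (2·δa)² = 13600
δS = √(13900) = 118
S = 1524.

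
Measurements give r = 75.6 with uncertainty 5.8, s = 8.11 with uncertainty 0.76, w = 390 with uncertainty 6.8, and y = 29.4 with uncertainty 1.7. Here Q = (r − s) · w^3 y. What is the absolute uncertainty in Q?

Let u = r − s = 67.5. δu = √(δr² + δs²) = √(33.6 + 0.578) = 5.85, so δu/u = 0.0867.
Q is then a monomial in u, w, y:
δQ/Q = √((δu/u)² + (3·δw/w)² + (1·δy/y)²) = √(0.00751 + 0.00274 + 0.00334) = 0.117
Q = 1.18e+11, so δQ = 0.117 × 1.18e+11 = 1.37e+10.

1.37e+10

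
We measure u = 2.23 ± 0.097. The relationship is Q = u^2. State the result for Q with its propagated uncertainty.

Since Q is a product/quotient, work with relative uncertainties:
  (2·δu/u)² = (2×0.0435)² = 0.00757
δQ/Q = √(0.00757) = 0.0870
Q = 4.97, so δQ = 0.0870 × 4.97 = 0.433.

4.97 ± 0.433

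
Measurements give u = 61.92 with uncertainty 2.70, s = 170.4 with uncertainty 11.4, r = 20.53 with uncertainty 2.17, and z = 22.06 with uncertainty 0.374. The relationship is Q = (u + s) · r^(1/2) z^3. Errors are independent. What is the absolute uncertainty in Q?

1.01e+06

Let w = u + s = 232.3. δw = √(δu² + δs²) = √(7.29 + 130) = 11.7, so δw/w = 0.0504.
Q is then a monomial in w, r, z:
δQ/Q = √((δw/w)² + (½·δr/r)² + (3·δz/z)²) = √(0.00254 + 0.00279 + 0.00259) = 0.0890
Q = 1.13e+07, so δQ = 0.0890 × 1.13e+07 = 1.01e+06.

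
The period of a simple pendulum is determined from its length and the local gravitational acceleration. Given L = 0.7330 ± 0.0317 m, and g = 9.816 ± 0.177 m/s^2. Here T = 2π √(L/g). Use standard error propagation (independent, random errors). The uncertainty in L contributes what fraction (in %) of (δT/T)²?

85.2%

(δT/T)² = (½·δL/L)² + (−½·δg/g)²
  L term: (0.5×0.0432)² = 0.000468
  g term: (-0.5×0.0180)² = 8.13e-05
Total = 0.000549. Share from L = 0.000468/0.000549 = 0.852.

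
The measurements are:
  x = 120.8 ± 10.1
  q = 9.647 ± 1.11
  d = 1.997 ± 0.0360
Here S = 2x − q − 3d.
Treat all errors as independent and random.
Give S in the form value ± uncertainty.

Absolute uncertainties add in quadrature for a linear combination:
  (2·δx)² = 408;  (δq)² = 1.23;  (3·δd)² = 0.0117
δS = √(409) = 20.2
S = 226.0.

226.0 ± 20.2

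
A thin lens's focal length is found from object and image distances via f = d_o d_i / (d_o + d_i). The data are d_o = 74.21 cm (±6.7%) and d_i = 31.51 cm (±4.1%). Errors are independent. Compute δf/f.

0.0350

∂f/∂d_o = (d_i/(d_o+d_i))² = 0.0888;  ∂f/∂d_i = (d_o/(d_o+d_i))² = 0.493
δf = √((∂f/∂d_o · δd_o)² + (∂f/∂d_i · δd_i)²) = √(0.195 + 0.405) = 0.775 cm
f = 22.12 cm, so δf/f = 0.775/22.12 = 0.0350.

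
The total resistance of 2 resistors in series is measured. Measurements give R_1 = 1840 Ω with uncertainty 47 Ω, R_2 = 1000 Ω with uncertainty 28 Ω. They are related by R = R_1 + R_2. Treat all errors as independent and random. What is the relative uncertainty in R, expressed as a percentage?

1.93%

Absolute uncertainties add in quadrature for a linear combination:
  (δR_1)² = 2210;  (δR_2)² = 784
δR = √(2990) = 54.7 Ω
R = 2840 Ω, so δR/R = 54.7/2840 = 0.0193.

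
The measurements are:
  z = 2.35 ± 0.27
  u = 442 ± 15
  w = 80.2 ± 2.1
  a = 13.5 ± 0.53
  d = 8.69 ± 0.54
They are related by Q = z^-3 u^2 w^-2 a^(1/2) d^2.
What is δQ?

245

Products/powers → add relative errors in quadrature, weighted by exponent:
  (-3·δz/z)² = (-3×0.115)² = 0.119;  (2·δu/u)² = (2×0.0339)² = 0.00461;  (-2·δw/w)² = (-2×0.0262)² = 0.00274;  (½·δa/a)² = (0.5×0.0393)² = 0.000385;  (2·δd/d)² = (2×0.0621)² = 0.0154
δQ/Q = √(0.142) = 0.377
Q = 649, so δQ = 0.377 × 649 = 245.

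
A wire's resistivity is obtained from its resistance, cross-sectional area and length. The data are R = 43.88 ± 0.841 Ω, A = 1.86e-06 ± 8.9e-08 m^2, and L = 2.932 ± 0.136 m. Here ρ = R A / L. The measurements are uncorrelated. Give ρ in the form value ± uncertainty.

(2.784 ± 0.193) × 10^-5 Ω·m

Relative error in a monomial: (δρ/ρ)² = Σ (nᵢ · δxᵢ/xᵢ)².
  (1·δR/R)² = (1×0.0192)² = 0.000367;  (1·δA/A)² = (1×0.0478)² = 0.00229;  (-1·δL/L)² = (-1×0.0464)² = 0.00215
δρ/ρ = √(0.00481) = 0.0693
ρ = 2.784e-05 Ω·m, so δρ = 0.0693 × 2.784e-05 = 1.93e-06 Ω·m.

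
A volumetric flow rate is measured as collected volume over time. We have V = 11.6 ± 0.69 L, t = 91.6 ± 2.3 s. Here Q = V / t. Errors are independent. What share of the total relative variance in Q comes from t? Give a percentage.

15.1%

(δQ/Q)² = (1·δV/V)² + (-1·δt/t)²
  V term: (1×0.0595)² = 0.00354
  t term: (-1×0.0251)² = 0.000630
Total = 0.00417. Share from t = 0.000630/0.00417 = 0.151.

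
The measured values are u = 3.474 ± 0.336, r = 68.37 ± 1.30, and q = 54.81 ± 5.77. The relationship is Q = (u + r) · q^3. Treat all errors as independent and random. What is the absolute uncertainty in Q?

Let w = u + r = 71.84. δw = √(δu² + δr²) = √(0.113 + 1.69) = 1.34, so δw/w = 0.0187.
Q is then a monomial in w, q:
δQ/Q = √((δw/w)² + (3·δq/q)²) = √(0.000349 + 0.0997) = 0.316
Q = 1.183e+07, so δQ = 0.316 × 1.183e+07 = 3.74e+06.

3.74e+06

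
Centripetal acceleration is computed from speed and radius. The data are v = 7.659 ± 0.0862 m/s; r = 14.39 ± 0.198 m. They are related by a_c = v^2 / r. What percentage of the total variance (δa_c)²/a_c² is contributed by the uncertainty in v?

72.8%

(δa_c/a_c)² = (2·δv/v)² + (-1·δr/r)²
  v term: (2×0.0113)² = 0.000507
  r term: (-1×0.0138)² = 0.000189
Total = 0.000696. Share from v = 0.000507/0.000696 = 0.728.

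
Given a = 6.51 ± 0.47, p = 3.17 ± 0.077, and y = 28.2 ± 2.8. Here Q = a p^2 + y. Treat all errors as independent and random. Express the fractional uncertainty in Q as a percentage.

6.78%

Let w = a·p^2 = 65.4. δw/w = √((1·δa/a)² + (2·δp/p)²) = √(0.00521 + 0.00236) = 0.0870, so δw = 5.69.
Q = w + y: δQ = √(δw² + δy²) = √(32.4 + 7.84) = 6.34
Q = 93.6, so δQ/Q = 6.34/93.6 = 0.0678.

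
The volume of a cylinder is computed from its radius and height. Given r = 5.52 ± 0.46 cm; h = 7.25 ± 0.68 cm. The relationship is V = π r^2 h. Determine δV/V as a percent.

19.1%

Relative error in a monomial: (δV/V)² = Σ (nᵢ · δxᵢ/xᵢ)².
  (2·δr/r)² = (2×0.0833)² = 0.0278;  (1·δh/h)² = (1×0.0938)² = 0.00880
δV/V = √(0.0366) = 0.191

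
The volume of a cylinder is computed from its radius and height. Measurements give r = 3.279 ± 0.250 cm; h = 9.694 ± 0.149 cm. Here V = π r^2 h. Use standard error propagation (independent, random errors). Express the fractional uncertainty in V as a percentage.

V is a product of powers, so relative uncertainties combine in quadrature:
  (2·δr/r)² = (2×0.0762)² = 0.0233;  (1·δh/h)² = (1×0.0154)² = 0.000236
δV/V = √(0.0235) = 0.153

15.3%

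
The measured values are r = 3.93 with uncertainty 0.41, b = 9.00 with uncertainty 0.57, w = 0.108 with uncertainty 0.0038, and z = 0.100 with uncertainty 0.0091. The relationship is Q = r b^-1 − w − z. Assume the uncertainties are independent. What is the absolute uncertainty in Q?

Let p = r·b^-1 = 0.437. δp/p = √((1·δr/r)² + (-1·δb/b)²) = √(0.0109 + 0.00401) = 0.122, so δp = 0.0533.
Q = p − w − z: δQ = √(δp² + δw² + δz²) = √(0.00284 + 1.44e-05 + 8.28e-05) = 0.0542

0.0542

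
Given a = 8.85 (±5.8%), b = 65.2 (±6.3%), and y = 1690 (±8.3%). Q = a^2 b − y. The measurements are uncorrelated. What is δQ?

Let p = a^2·b = 5110. δp/p = √((2·δa/a)² + (1·δb/b)²) = √(0.0135 + 0.00397) = 0.132, so δp = 674.
Q = p − y: δQ = √(δp² + δy²) = √(4.54e+05 + 19700) = 689

689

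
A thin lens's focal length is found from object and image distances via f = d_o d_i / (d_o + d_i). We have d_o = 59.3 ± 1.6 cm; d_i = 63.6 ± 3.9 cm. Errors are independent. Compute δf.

1.00 cm

∂f/∂d_o = (d_i/(d_o+d_i))² = 0.268;  ∂f/∂d_i = (d_o/(d_o+d_i))² = 0.233
δf = √((∂f/∂d_o · δd_o)² + (∂f/∂d_i · δd_i)²) = √(0.184 + 0.824) = 1.00 cm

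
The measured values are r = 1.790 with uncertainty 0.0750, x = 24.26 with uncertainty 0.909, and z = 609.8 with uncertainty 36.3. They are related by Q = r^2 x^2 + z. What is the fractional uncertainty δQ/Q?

Let p = r^2·x^2 = 1886. δp/p = √((2·δr/r)² + (2·δx/x)²) = √(0.00702 + 0.00562) = 0.112, so δp = 212.
Q = p + z: δQ = √(δp² + δz²) = √(44900 + 1320) = 215
Q = 2496, so δQ/Q = 215/2496 = 0.0862.

0.0862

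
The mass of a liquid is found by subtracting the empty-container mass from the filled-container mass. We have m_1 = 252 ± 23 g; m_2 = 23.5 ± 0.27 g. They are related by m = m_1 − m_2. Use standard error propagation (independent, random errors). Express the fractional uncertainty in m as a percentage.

10.1%

Absolute uncertainties add in quadrature for a linear combination:
  (δm_1)² = 529;  (δm_2)² = 0.0729
δm = √(529) = 23.0 g
m = 228 g, so δm/m = 23.0/228 = 0.101.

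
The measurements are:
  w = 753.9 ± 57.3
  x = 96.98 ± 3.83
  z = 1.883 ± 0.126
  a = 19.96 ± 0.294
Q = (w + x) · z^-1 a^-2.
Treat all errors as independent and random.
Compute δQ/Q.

0.0995

Let u = w + x = 850.9. δu = √(δw² + δx²) = √(3280 + 14.7) = 57.4, so δu/u = 0.0675.
Q is then a monomial in u, z, a:
δQ/Q = √((δu/u)² + (-1·δz/z)² + (-2·δa/a)²) = √(0.00456 + 0.00448 + 0.000868) = 0.0995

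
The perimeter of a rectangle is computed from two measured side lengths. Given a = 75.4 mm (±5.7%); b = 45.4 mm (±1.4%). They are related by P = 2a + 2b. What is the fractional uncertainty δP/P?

0.0360

P is a linear combination, so absolute uncertainties add in quadrature:
  (2·δa)² = 73.9;  (2·δb)² = 1.62
δP = √(75.5) = 8.69 mm
P = 242 mm, so δP/P = 8.69/242 = 0.0360.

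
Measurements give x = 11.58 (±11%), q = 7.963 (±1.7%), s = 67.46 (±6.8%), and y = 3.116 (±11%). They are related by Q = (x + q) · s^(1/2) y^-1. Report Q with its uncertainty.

51.51 ± 6.82

Let u = x + q = 19.54. δu = √(δx² + δq²) = √(1.62 + 0.0183) = 1.28, so δu/u = 0.0655.
Q is then a monomial in u, s, y:
δQ/Q = √((δu/u)² + (½·δs/s)² + (-1·δy/y)²) = √(0.00430 + 0.00116 + 0.0121) = 0.132
Q = 51.51, so δQ = 0.132 × 51.51 = 6.82.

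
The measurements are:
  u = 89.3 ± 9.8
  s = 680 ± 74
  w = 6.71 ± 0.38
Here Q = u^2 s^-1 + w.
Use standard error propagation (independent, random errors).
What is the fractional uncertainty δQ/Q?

0.157

Let p = u^2·s^-1 = 11.7. δp/p = √((2·δu/u)² + (-1·δs/s)²) = √(0.0482 + 0.0118) = 0.245, so δp = 2.87.
Q = p + w: δQ = √(δp² + δw²) = √(8.25 + 0.144) = 2.90
Q = 18.4, so δQ/Q = 2.90/18.4 = 0.157.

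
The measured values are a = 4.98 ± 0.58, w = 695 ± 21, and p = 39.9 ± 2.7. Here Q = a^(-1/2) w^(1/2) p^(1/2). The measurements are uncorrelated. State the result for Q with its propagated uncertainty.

74.6 ± 5.15

Relative error in a monomial: (δQ/Q)² = Σ (nᵢ · δxᵢ/xᵢ)².
  (−½·δa/a)² = (-0.5×0.116)² = 0.00339;  (½·δw/w)² = (0.5×0.0302)² = 0.000228;  (½·δp/p)² = (0.5×0.0677)² = 0.00114
δQ/Q = √(0.00476) = 0.0690
Q = 74.6, so δQ = 0.0690 × 74.6 = 5.15.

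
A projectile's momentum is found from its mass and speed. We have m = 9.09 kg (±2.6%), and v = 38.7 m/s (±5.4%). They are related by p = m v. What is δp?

p is a product of powers, so relative uncertainties combine in quadrature:
  (1·δm/m)² = (1×0.0260)² = 0.000676;  (1·δv/v)² = (1×0.0540)² = 0.00292
δp/p = √(0.00359) = 0.0599
p = 352 kg·m/s, so δp = 0.0599 × 352 = 21.1 kg·m/s.

21.1 kg·m/s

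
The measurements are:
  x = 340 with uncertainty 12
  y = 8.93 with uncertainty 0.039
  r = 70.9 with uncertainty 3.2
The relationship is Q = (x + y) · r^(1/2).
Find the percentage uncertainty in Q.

Let u = x + y = 349. δu = √(δx² + δy²) = √(144 + 0.00152) = 12.0, so δu/u = 0.0344.
Q is then a monomial in u, r:
δQ/Q = √((δu/u)² + (½·δr/r)²) = √(0.00118 + 0.000509) = 0.0411

4.11%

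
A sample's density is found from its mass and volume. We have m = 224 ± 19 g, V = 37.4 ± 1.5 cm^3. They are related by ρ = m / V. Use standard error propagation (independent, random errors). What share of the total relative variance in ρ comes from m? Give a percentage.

(δρ/ρ)² = (1·δm/m)² + (-1·δV/V)²
  m term: (1×0.0848)² = 0.00719
  V term: (-1×0.0401)² = 0.00161
Total = 0.00880. Share from m = 0.00719/0.00880 = 0.817.

81.7%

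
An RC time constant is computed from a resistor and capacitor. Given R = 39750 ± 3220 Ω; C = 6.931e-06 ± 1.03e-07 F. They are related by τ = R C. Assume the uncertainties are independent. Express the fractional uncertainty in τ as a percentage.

8.24%

τ is a product of powers, so relative uncertainties combine in quadrature:
  (1·δR/R)² = (1×0.0810)² = 0.00656;  (1·δC/C)² = (1×0.0149)² = 0.000221
δτ/τ = √(0.00678) = 0.0824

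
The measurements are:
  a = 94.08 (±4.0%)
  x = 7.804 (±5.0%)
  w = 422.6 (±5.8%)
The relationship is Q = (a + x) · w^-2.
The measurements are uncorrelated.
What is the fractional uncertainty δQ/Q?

0.122

Let u = a + x = 101.9. δu = √(δa² + δx²) = √(14.2 + 0.152) = 3.78, so δu/u = 0.0371.
Q is then a monomial in u, w:
δQ/Q = √((δu/u)² + (-2·δw/w)²) = √(0.00138 + 0.0135) = 0.122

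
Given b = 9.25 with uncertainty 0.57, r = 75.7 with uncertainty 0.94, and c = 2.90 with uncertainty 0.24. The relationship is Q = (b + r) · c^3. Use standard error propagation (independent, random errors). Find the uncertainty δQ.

Let u = b + r = 85.0. δu = √(δb² + δr²) = √(0.325 + 0.884) = 1.10, so δu/u = 0.0129.
Q is then a monomial in u, c:
δQ/Q = √((δu/u)² + (3·δc/c)²) = √(0.000167 + 0.0616) = 0.249
Q = 2070, so δQ = 0.249 × 2070 = 515.

515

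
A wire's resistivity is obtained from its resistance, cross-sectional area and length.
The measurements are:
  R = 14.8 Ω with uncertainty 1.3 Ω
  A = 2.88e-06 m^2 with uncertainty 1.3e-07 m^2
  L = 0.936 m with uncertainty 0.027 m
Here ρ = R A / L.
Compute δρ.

4.69e-06 Ω·m

Since ρ is a product/quotient, work with relative uncertainties:
  (1·δR/R)² = (1×0.0878)² = 0.00772;  (1·δA/A)² = (1×0.0451)² = 0.00204;  (-1·δL/L)² = (-1×0.0288)² = 0.000832
δρ/ρ = √(0.0106) = 0.103
ρ = 4.55e-05 Ω·m, so δρ = 0.103 × 4.55e-05 = 4.69e-06 Ω·m.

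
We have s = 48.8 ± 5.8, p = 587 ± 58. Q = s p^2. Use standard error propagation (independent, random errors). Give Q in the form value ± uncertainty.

(1.68 ± 0.388) × 10^7

Relative error in a monomial: (δQ/Q)² = Σ (nᵢ · δxᵢ/xᵢ)².
  (1·δs/s)² = (1×0.119)² = 0.0141;  (2·δp/p)² = (2×0.0988)² = 0.0391
δQ/Q = √(0.0532) = 0.231
Q = 1.68e+07, so δQ = 0.231 × 1.68e+07 = 3.88e+06.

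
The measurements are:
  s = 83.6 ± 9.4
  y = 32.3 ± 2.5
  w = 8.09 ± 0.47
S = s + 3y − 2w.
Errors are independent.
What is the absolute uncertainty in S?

Each term contributes (cᵢ δxᵢ)² to (δS)²:
  (δs)² = 88.4;  (3·δy)² = 56.2;  (2·δw)² = 0.884
δS = √(145) = 12.1

12.1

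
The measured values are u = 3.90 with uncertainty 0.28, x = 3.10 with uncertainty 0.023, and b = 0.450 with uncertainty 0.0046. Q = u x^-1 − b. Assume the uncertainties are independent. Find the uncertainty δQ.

0.0909

Let p = u·x^-1 = 1.26. δp/p = √((1·δu/u)² + (-1·δx/x)²) = √(0.00515 + 5.5e-05) = 0.0722, so δp = 0.0908.
Q = p − b: δQ = √(δp² + δb²) = √(0.00825 + 2.12e-05) = 0.0909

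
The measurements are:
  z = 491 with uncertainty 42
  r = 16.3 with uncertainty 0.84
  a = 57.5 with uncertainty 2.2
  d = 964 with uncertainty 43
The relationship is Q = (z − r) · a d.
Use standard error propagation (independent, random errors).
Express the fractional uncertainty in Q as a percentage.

10.6%

Let u = z − r = 475. δu = √(δz² + δr²) = √(1760 + 0.706) = 42.0, so δu/u = 0.0885.
Q is then a monomial in u, a, d:
δQ/Q = √((δu/u)² + (1·δa/a)² + (1·δd/d)²) = √(0.00783 + 0.00146 + 0.00199) = 0.106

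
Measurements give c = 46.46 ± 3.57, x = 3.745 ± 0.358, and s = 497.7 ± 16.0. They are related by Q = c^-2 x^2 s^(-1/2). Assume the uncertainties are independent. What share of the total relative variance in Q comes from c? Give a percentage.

39.1%

(δQ/Q)² = (-2·δc/c)² + (2·δx/x)² + (−½·δs/s)²
  c term: (-2×0.0768)² = 0.0236
  x term: (2×0.0956)² = 0.0366
  s term: (-0.5×0.0321)² = 0.000258
Total = 0.0604. Share from c = 0.0236/0.0604 = 0.391.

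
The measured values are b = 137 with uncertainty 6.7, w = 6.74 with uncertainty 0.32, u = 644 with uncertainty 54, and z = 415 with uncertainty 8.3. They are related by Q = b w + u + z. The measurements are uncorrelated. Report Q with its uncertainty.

1980 ± 83.3

Let p = b·w = 923. δp/p = √((1·δb/b)² + (1·δw/w)²) = √(0.00239 + 0.00225) = 0.0682, so δp = 62.9.
Q = p + u + z: δQ = √(δp² + δu² + δz²) = √(3960 + 2920 + 68.9) = 83.3
Q = 1980.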